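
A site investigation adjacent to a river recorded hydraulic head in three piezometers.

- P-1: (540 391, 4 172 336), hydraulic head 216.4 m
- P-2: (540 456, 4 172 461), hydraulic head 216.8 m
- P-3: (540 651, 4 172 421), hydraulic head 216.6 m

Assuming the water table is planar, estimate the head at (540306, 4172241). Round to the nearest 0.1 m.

Taking P-1 as reference: P-2−P-1 = (65, 125, +0.4); P-3−P-1 = (260, 85, +0.2).
Determinant of the coordinate differences = 65·85 − 260·125 = -26975.
∂h/∂x = [(+0.4)·85 − (+0.2)·125] / -26975 = -0.0003336
∂h/∂y = [65·(+0.2) − 260·(+0.4)] / -26975 = +0.003373
h(540306, 4172241) = 216.4 + (-0.0003336)·(-85) + (+0.003373)·(-95) = 216.4 +0.028 -0.320 = 216.108 m.

216.1 m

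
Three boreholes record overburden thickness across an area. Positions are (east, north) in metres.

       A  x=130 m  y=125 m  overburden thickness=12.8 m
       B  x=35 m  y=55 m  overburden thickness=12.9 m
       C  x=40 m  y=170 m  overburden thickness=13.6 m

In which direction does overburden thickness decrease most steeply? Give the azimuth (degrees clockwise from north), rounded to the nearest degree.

With d = a·x + b·y + c and A as origin, the differences give:
  (-95)·a + (-70)·b = +0.1
  (-90)·a + 45·b = +0.8
Eliminate b (×45 and ×(-70), subtract): -10575·a = 60.50 → a = ∂d/∂x = -0.005721
Back-substitute: b = ∂d/∂y = +0.006336.
Steepest decrease is along −∇f: components (+0.005721 E, -0.006336 N).
Azimuth = atan2(+0.005721, -0.006336) = 137.9° ≈ 138°.

138°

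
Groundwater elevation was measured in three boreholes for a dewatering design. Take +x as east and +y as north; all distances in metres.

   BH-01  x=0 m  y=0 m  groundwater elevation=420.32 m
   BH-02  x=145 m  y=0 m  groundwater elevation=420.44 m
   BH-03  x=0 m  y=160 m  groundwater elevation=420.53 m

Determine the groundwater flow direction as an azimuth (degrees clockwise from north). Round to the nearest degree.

212°

∂h/∂x = (420.44 − 420.32) / (145 − 0) = +0.0008276
∂h/∂y = (420.53 − 420.32) / (160 − 0) = +0.001312
Flow direction (−∇h) has components (-0.0008276 E, -0.001312 N).
Azimuth = atan2(E, N) = atan2(-0.0008276, -0.001312) = 212.2° ≈ 212°.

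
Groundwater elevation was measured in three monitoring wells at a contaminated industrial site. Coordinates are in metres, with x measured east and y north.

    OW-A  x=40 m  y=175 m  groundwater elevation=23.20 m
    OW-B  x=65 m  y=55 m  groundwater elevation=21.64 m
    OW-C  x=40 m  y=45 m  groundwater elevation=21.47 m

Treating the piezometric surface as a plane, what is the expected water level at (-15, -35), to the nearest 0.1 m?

20.3 m

Differences from OW-A: to OW-B (Δx, Δy, Δh) = (25, -120, -1.56); to OW-C = (0, -130, -1.73).
Solve a·Δx + b·Δy = Δh: det = 25·(-130) − 0·(-120) = -3250.
∂h/∂x = [(-1.56)·(-130) − (-1.73)·(-120)] / -3250 = +0.001477
∂h/∂y = [25·(-1.73) − 0·(-1.56)] / -3250 = +0.01331
h(-15, -35) = 23.20 + (+0.001477)·(-55) + (+0.01331)·(-210) = 23.20 -0.081 -2.795 = 20.324 m.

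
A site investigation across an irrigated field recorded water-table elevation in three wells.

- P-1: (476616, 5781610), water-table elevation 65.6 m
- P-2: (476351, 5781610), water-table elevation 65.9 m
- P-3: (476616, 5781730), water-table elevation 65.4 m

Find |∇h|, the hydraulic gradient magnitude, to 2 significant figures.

0.0020

∂h/∂x = (65.9 − 65.6) / (476351 − 476616) = -0.001132
∂h/∂y = (65.4 − 65.6) / (5781730 − 5781610) = -0.001667
|∇h| = √(-0.001132² + -0.001667²) = 0.002015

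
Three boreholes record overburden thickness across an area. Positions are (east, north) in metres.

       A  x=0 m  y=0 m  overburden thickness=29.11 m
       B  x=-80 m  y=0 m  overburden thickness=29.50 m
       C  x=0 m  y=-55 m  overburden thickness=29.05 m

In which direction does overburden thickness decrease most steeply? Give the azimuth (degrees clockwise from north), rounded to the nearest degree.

∂d/∂x = (29.50 − 29.11) / (-80 − 0) = -0.004875
∂d/∂y = (29.05 − 29.11) / (-55 − 0) = +0.001091
Steepest decrease is along −∇f: components (+0.004875 E, -0.001091 N).
Azimuth = atan2(+0.004875, -0.001091) = 102.6° ≈ 103°.

103°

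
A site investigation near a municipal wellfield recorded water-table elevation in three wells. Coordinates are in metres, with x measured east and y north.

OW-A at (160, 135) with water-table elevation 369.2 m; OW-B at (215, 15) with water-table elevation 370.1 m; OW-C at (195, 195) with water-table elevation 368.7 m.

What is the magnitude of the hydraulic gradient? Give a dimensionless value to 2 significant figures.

Taking OW-A as reference: OW-B−OW-A = (55, -120, +0.9); OW-C−OW-A = (35, 60, -0.5).
Solve a·Δx + b·Δy = Δh: det = 55·60 − 35·(-120) = 7500.
∂h/∂x = [(+0.9)·60 − (-0.5)·(-120)] / 7500 = -0.0008000
∂h/∂y = [55·(-0.5) − 35·(+0.9)] / 7500 = -0.007867
|∇h| = √(-0.0008000² + -0.007867²) = 0.007908

0.0079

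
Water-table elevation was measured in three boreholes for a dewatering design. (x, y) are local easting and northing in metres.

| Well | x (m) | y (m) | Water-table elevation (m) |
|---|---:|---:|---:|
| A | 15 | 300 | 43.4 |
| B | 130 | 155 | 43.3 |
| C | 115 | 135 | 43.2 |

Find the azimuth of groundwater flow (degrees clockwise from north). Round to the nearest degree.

Differences from A: to B (Δx, Δy, Δh) = (115, -145, -0.1); to C = (100, -165, -0.2).
Solve a·Δx + b·Δy = Δh: det = 115·(-165) − 100·(-145) = -4475.
∂h/∂x = [(-0.1)·(-165) − (-0.2)·(-145)] / -4475 = +0.002793
∂h/∂y = [115·(-0.2) − 100·(-0.1)] / -4475 = +0.002905
Flow direction (−∇h) has components (-0.002793 E, -0.002905 N).
Azimuth = atan2(E, N) = atan2(-0.002793, -0.002905) = 223.9° ≈ 224°.

224°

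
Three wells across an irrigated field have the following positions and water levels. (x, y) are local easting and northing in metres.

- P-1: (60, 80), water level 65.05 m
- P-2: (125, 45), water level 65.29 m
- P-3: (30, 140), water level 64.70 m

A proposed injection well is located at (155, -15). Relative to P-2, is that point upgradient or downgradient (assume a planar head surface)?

Three-point gradient (reference P-1): Δ to P-2 = (65, -35, +0.24), Δ to P-3 = (-30, 60, -0.35).
∂h/∂x = +0.0007544, ∂h/∂y = -0.005456 (det = 2850).
Head at (155, -15) = 65.05 + (+0.0007544)·(95) + (-0.005456)·(-95) = 65.64 m.
That is higher than the 65.29 m at P-2, so the point is upgradient.

upgradient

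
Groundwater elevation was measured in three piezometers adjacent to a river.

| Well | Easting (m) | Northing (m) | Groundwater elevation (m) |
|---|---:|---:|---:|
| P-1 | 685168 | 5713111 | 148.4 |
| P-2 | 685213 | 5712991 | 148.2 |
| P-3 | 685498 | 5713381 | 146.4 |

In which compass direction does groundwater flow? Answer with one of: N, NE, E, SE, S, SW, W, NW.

Differences from P-1: to P-2 (Δx, Δy, Δh) = (45, -120, -0.2); to P-3 = (330, 270, -2.0).
Determinant of the coordinate differences = 45·270 − 330·(-120) = 51750.
∂h/∂x = [(-0.2)·270 − (-2.0)·(-120)] / 51750 = -0.005681
∂h/∂y = [45·(-2.0) − 330·(-0.2)] / 51750 = -0.0004638
Flow = −∇h = (+0.005681 east, +0.0004638 north), which points east.

E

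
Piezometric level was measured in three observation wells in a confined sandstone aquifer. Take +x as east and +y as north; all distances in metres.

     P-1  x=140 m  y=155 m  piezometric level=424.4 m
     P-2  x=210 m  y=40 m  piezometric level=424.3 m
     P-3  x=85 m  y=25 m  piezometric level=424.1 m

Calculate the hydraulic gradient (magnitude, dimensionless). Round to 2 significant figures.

Differences from P-1: to P-2 (Δx, Δy, Δh) = (70, -115, -0.1); to P-3 = (-55, -130, -0.3).
Solve a·Δx + b·Δy = Δh: det = 70·(-130) − (-55)·(-115) = -15425.
∂h/∂x = [(-0.1)·(-130) − (-0.3)·(-115)] / -15425 = +0.001394
∂h/∂y = [70·(-0.3) − (-55)·(-0.1)] / -15425 = +0.001718
|∇h| = √(0.001394² + 0.001718²) = 0.002212

0.0022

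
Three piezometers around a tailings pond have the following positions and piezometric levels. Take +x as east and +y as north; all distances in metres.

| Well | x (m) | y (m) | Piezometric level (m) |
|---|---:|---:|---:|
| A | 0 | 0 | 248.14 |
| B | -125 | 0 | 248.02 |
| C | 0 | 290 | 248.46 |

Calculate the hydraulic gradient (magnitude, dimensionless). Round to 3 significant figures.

0.00146

∂h/∂x = (248.02 − 248.14) / (-125 − 0) = +0.0009600
∂h/∂y = (248.46 − 248.14) / (290 − 0) = +0.001103
|∇h| = √(0.0009600² + 0.001103²) = 0.001462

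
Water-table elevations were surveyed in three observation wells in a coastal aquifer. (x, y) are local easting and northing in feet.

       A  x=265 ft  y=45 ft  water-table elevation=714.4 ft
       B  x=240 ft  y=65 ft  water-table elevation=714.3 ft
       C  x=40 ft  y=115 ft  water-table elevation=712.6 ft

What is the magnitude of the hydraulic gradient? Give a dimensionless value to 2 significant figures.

0.013

Taking A as reference: B−A = (-25, 20, -0.1); C−A = (-225, 70, -1.8).
Solve a·Δx + b·Δy = Δh: det = (-25)·70 − (-225)·20 = 2750.
∂h/∂x = [(-0.1)·70 − (-1.8)·20] / 2750 = +0.01055
∂h/∂y = [(-25)·(-1.8) − (-225)·(-0.1)] / 2750 = +0.008182
|∇h| = √(0.01055² + 0.008182²) = 0.01335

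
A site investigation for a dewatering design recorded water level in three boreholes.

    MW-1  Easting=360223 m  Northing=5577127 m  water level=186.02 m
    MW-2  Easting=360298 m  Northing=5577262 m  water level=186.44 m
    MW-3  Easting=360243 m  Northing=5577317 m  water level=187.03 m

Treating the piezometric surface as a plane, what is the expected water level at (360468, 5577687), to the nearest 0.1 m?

Three-point gradient (reference MW-1): Δ to MW-2 = (75, 135, +0.42), Δ to MW-3 = (20, 190, +1.01).
∂h/∂x = -0.004896, ∂h/∂y = +0.005831 (det = 11550).
h(360468, 5577687) = 186.02 + (-0.004896)·(245) + (+0.005831)·(560) = 186.02 -1.200 +3.265 = 188.086 m.

188.1 m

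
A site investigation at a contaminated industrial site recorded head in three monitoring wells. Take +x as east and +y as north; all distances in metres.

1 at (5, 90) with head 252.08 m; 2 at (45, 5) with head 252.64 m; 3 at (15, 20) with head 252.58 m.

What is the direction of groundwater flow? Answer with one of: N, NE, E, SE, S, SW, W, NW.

N

Three-point gradient (reference 1): Δ to 2 = (40, -85, +0.56), Δ to 3 = (10, -70, +0.50).
∂h/∂x = -0.001692, ∂h/∂y = -0.007385 (det = -1950).
Flow = −∇h = (+0.001692 east, +0.007385 north), which points north.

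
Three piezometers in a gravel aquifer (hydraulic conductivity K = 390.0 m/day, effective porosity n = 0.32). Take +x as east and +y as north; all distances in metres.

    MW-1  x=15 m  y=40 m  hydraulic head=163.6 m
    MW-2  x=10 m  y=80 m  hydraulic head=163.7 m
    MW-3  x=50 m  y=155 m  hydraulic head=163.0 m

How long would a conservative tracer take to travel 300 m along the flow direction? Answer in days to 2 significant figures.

Differences from MW-1: to MW-2 (Δx, Δy, Δh) = (-5, 40, +0.1); to MW-3 = (35, 115, -0.6).
Determinant of the coordinate differences = (-5)·115 − 35·40 = -1975.
∂h/∂x = [(+0.1)·115 − (-0.6)·40] / -1975 = -0.01797
∂h/∂y = [(-5)·(-0.6) − 35·(+0.1)] / -1975 = +0.0002532
|∇h| = √(-0.01797² + 0.0002532²) = 0.01797
Seepage velocity v = K·i/n = 390.0 × 0.01797 / 0.32 = 21.9 m/day.
t = 300 / 21.9 = 13.7 days.

14 days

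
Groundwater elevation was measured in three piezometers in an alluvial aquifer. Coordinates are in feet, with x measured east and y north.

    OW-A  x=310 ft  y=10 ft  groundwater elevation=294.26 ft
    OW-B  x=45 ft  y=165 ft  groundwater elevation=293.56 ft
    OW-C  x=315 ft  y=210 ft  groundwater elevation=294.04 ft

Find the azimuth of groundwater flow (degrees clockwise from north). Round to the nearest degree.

With h = a·x + b·y + c and OW-A as origin, the differences give:
  (-265)·a + 155·b = -0.70
  5·a + 200·b = -0.22
Eliminate b (×200 and ×155, subtract): -53775·a = -105.900 → a = ∂h/∂x = +0.001969
Back-substitute: b = ∂h/∂y = -0.001149.
Flow direction (−∇h) has components (-0.001969 E, +0.001149 N).
Azimuth = atan2(E, N) = atan2(-0.001969, +0.001149) = 300.3° ≈ 300°.

300°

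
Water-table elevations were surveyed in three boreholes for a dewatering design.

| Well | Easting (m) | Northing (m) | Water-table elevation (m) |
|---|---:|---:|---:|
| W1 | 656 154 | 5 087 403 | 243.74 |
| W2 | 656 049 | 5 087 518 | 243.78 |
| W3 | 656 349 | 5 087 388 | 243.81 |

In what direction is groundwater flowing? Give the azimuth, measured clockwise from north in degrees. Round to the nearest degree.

Differences from W1: to W2 (Δx, Δy, Δh) = (-105, 115, +0.04); to W3 = (195, -15, +0.07).
Solve a·Δx + b·Δy = Δh: det = (-105)·(-15) − 195·115 = -20850.
∂h/∂x = [(+0.04)·(-15) − (+0.07)·115] / -20850 = +0.0004149
∂h/∂y = [(-105)·(+0.07) − 195·(+0.04)] / -20850 = +0.0007266
Flow direction (−∇h) has components (-0.0004149 E, -0.0007266 N).
Azimuth = atan2(E, N) = atan2(-0.0004149, -0.0007266) = 209.7° ≈ 210°.

210°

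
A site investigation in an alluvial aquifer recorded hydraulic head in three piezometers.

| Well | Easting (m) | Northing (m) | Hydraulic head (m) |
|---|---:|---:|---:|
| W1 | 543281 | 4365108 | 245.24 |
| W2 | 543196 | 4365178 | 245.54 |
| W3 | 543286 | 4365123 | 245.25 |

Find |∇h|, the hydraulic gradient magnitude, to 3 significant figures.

Differences from W1: to W2 (Δx, Δy, Δh) = (-85, 70, +0.30); to W3 = (5, 15, +0.01).
Determinant of the coordinate differences = (-85)·15 − 5·70 = -1625.
∂h/∂x = [(+0.30)·15 − (+0.01)·70] / -1625 = -0.002338
∂h/∂y = [(-85)·(+0.01) − 5·(+0.30)] / -1625 = +0.001446
|∇h| = √(-0.002338² + 0.001446²) = 0.002749

0.00275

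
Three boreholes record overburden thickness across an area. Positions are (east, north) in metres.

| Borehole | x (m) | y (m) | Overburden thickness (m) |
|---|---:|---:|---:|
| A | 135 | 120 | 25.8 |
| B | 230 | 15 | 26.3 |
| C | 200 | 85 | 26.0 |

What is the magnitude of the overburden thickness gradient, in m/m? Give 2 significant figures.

0.0040 m/m

Differences from A: to B (Δx, Δy, Δh) = (95, -105, +0.5); to C = (65, -35, +0.2).
Solve a·Δx + b·Δy = Δd: det = 95·(-35) − 65·(-105) = 3500.
∂d/∂x = [(+0.5)·(-35) − (+0.2)·(-105)] / 3500 = +0.0010000
∂d/∂y = [95·(+0.2) − 65·(+0.5)] / 3500 = -0.003857
|∇f| = √(0.0010000² + -0.003857²) = 0.003985 m/m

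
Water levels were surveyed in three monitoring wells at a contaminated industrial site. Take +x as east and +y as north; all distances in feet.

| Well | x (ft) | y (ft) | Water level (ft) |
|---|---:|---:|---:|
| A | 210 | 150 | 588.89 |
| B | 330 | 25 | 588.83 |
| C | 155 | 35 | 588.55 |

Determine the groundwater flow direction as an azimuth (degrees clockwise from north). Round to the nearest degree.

With h = a·x + b·y + c and A as origin, the differences give:
  120·a + (-125)·b = -0.06
  (-55)·a + (-115)·b = -0.34
Eliminate b (×(-115) and ×(-125), subtract): -20675·a = -35.600 → a = ∂h/∂x = +0.001722
Back-substitute: b = ∂h/∂y = +0.002133.
Flow direction (−∇h) has components (-0.001722 E, -0.002133 N).
Azimuth = atan2(E, N) = atan2(-0.001722, -0.002133) = 218.9° ≈ 219°.

219°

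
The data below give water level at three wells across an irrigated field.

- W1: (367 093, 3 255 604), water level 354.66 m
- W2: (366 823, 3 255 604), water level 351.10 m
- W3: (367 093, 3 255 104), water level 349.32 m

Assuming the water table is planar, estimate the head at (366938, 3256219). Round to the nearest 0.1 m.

∂h/∂x = (351.10 − 354.66) / (366823 − 367093) = +0.01319
∂h/∂y = (349.32 − 354.66) / (3255104 − 3255604) = +0.01068
h(366938, 3256219) = 354.66 + (+0.01319)·(-155) + (+0.01068)·(615) = 354.66 -2.044 +6.568 = 359.184 m.

359.2 m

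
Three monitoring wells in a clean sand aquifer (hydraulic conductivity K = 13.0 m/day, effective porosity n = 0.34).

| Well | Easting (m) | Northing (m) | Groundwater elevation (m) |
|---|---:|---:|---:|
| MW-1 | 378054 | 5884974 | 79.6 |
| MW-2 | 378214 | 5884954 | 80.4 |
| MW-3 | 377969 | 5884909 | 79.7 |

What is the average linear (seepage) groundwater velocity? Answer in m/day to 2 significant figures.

0.31 m/day

Differences from MW-1: to MW-2 (Δx, Δy, Δh) = (160, -20, +0.8); to MW-3 = (-85, -65, +0.1).
Solve a·Δx + b·Δy = Δh: det = 160·(-65) − (-85)·(-20) = -12100.
∂h/∂x = [(+0.8)·(-65) − (+0.1)·(-20)] / -12100 = +0.004132
∂h/∂y = [160·(+0.1) − (-85)·(+0.8)] / -12100 = -0.006942
|∇h| = √(0.004132² + -0.006942²) = 0.008079
Seepage velocity v = K·i/n = 13.0 × 0.008079 / 0.34 = 0.3089 m/day.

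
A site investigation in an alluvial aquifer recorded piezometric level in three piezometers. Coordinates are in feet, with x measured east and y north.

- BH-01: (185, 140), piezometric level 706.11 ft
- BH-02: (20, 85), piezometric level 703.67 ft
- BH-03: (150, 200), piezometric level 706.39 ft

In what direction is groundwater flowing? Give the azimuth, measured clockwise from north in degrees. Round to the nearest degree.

225°

With h = a·x + b·y + c and BH-01 as origin, the differences give:
  (-165)·a + (-55)·b = -2.44
  (-35)·a + 60·b = +0.28
Eliminate b (×60 and ×(-55), subtract): -11825·a = -131.000 → a = ∂h/∂x = +0.01108
Back-substitute: b = ∂h/∂y = +0.01113.
Flow direction (−∇h) has components (-0.01108 E, -0.01113 N).
Azimuth = atan2(E, N) = atan2(-0.01108, -0.01113) = 224.9° ≈ 225°.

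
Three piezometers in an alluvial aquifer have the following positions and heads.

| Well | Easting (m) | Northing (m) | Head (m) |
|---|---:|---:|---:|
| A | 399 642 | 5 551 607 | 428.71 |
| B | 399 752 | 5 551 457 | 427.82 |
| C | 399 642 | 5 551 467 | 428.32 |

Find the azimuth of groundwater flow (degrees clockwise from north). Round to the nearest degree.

Taking A as reference: B−A = (110, -150, -0.89); C−A = (0, -140, -0.39).
Determinant of the coordinate differences = 110·(-140) − 0·(-150) = -15400.
∂h/∂x = [(-0.89)·(-140) − (-0.39)·(-150)] / -15400 = -0.004292
∂h/∂y = [110·(-0.39) − 0·(-0.89)] / -15400 = +0.002786
Flow direction (−∇h) has components (+0.004292 E, -0.002786 N).
Azimuth = atan2(E, N) = atan2(+0.004292, -0.002786) = 123.0° ≈ 123°.

123°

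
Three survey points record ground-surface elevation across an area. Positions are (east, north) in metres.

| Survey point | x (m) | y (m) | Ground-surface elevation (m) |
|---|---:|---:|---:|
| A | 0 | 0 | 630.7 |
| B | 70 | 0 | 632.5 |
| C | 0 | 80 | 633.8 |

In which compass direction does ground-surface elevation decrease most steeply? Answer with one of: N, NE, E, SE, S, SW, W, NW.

SW

∂z/∂x = (632.5 − 630.7) / (70 − 0) = +0.02571
∂z/∂y = (633.8 − 630.7) / (80 − 0) = +0.03875
Steepest decrease is along −∇f = (-0.02571 E, -0.03875 N) → southwest.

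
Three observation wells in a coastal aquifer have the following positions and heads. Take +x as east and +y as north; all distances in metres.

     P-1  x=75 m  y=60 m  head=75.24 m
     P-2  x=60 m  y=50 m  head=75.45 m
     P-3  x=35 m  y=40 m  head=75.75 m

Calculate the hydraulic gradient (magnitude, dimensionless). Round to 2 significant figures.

0.012

With h = a·x + b·y + c and P-1 as origin, the differences give:
  (-15)·a + (-10)·b = +0.21
  (-40)·a + (-20)·b = +0.51
Eliminate b (×(-20) and ×(-10), subtract): -100·a = 0.900 → a = ∂h/∂x = -0.009000
Back-substitute: b = ∂h/∂y = -0.007500.
|∇h| = √(-0.009000² + -0.007500²) = 0.01172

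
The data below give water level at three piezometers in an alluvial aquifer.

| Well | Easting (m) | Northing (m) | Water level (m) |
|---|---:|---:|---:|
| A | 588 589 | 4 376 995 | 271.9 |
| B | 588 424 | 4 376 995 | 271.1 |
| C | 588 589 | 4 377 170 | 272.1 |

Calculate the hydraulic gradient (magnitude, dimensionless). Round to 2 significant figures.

∂h/∂x = (271.1 − 271.9) / (588424 − 588589) = +0.004848
∂h/∂y = (272.1 − 271.9) / (4377170 − 4376995) = +0.001143
|∇h| = √(0.004848² + 0.001143²) = 0.004981

0.0050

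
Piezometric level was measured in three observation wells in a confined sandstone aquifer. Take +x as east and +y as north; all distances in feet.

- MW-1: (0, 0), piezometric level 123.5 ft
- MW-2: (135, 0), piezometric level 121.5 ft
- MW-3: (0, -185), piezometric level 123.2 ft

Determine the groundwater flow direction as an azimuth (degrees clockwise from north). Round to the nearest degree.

∂h/∂x = (121.5 − 123.5) / (135 − 0) = -0.01481
∂h/∂y = (123.2 − 123.5) / (-185 − 0) = +0.001622
Flow direction (−∇h) has components (+0.01481 E, -0.001622 N).
Azimuth = atan2(E, N) = atan2(+0.01481, -0.001622) = 96.2° ≈ 096°.

096°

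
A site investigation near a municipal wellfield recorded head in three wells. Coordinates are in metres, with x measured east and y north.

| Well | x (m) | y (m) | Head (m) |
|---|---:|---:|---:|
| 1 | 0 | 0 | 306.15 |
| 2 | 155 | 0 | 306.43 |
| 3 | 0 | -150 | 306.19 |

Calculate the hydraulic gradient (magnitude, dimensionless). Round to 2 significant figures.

0.0018

∂h/∂x = (306.43 − 306.15) / (155 − 0) = +0.001806
∂h/∂y = (306.19 − 306.15) / (-150 − 0) = -0.0002667
|∇h| = √(0.001806² + -0.0002667²) = 0.001826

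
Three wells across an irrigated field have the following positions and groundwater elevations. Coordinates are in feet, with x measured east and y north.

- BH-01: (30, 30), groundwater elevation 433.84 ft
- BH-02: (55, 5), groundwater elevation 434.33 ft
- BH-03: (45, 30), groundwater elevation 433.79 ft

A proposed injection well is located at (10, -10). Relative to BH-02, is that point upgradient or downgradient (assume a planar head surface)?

Differences from BH-01: to BH-02 (Δx, Δy, Δh) = (25, -25, +0.49); to BH-03 = (15, 0, -0.05).
Solve a·Δx + b·Δy = Δh: det = 25·0 − 15·(-25) = 375.
∂h/∂x = [(+0.49)·0 − (-0.05)·(-25)] / 375 = -0.003333
∂h/∂y = [25·(-0.05) − 15·(+0.49)] / 375 = -0.02293
Head at (10, -10) = 433.84 + (-0.003333)·(-20) + (-0.02293)·(-40) = 434.82 ft.
That is higher than the 434.33 ft at BH-02, so the point is upgradient.

upgradient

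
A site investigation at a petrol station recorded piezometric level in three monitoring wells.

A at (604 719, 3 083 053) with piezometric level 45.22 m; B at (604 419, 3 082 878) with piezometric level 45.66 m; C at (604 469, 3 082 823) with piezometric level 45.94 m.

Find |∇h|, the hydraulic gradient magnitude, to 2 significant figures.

Differences from A: to B (Δx, Δy, Δh) = (-300, -175, +0.44); to C = (-250, -230, +0.72).
Solve a·Δx + b·Δy = Δh: det = (-300)·(-230) − (-250)·(-175) = 25250.
∂h/∂x = [(+0.44)·(-230) − (+0.72)·(-175)] / 25250 = +0.0009822
∂h/∂y = [(-300)·(+0.72) − (-250)·(+0.44)] / 25250 = -0.004198
|∇h| = √(0.0009822² + -0.004198²) = 0.004311

0.0043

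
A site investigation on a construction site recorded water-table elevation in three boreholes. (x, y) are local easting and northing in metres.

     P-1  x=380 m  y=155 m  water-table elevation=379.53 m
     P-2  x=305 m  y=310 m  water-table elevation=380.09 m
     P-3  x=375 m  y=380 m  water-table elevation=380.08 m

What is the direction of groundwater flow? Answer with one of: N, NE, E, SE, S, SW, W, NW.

Differences from P-1: to P-2 (Δx, Δy, Δh) = (-75, 155, +0.56); to P-3 = (-5, 225, +0.55).
Solve a·Δx + b·Δy = Δh: det = (-75)·225 − (-5)·155 = -16100.
∂h/∂x = [(+0.56)·225 − (+0.55)·155] / -16100 = -0.002531
∂h/∂y = [(-75)·(+0.55) − (-5)·(+0.56)] / -16100 = +0.002388
Flow = −∇h = (+0.002531 east, -0.002388 north), which points southeast.

SE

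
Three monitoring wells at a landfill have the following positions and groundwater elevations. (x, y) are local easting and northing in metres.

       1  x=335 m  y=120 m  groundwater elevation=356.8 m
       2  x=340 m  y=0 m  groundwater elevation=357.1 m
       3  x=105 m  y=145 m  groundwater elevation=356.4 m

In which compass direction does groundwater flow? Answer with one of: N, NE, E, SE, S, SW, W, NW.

NW

Differences from 1: to 2 (Δx, Δy, Δh) = (5, -120, +0.3); to 3 = (-230, 25, -0.4).
Determinant of the coordinate differences = 5·25 − (-230)·(-120) = -27475.
∂h/∂x = [(+0.3)·25 − (-0.4)·(-120)] / -27475 = +0.001474
∂h/∂y = [5·(-0.4) − (-230)·(+0.3)] / -27475 = -0.002439
Flow = −∇h = (-0.001474 east, +0.002439 north), which points northwest.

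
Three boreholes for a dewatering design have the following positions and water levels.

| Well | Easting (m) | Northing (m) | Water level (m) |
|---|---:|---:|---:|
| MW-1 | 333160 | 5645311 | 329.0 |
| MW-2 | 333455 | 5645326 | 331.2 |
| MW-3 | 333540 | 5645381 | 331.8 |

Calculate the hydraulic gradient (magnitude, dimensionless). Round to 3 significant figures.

0.00752

Differences from MW-1: to MW-2 (Δx, Δy, Δh) = (295, 15, +2.2); to MW-3 = (380, 70, +2.8).
Solve a·Δx + b·Δy = Δh: det = 295·70 − 380·15 = 14950.
∂h/∂x = [(+2.2)·70 − (+2.8)·15] / 14950 = +0.007492
∂h/∂y = [295·(+2.8) − 380·(+2.2)] / 14950 = -0.0006689
|∇h| = √(0.007492² + -0.0006689²) = 0.007522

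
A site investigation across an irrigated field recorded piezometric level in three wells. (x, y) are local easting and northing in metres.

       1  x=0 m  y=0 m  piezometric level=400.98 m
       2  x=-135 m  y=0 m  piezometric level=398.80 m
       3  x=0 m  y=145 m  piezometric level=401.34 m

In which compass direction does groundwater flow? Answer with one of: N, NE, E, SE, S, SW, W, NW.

W

∂h/∂x = (398.80 − 400.98) / (-135 − 0) = +0.01615
∂h/∂y = (401.34 − 400.98) / (145 − 0) = +0.002483
Flow = −∇h = (-0.01615 east, -0.002483 north), which points west.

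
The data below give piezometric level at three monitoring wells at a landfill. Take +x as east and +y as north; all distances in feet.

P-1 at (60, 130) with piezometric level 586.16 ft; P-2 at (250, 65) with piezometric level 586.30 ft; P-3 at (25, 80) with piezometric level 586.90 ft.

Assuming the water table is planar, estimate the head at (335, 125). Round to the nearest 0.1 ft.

585.3 ft

Taking P-1 as reference: P-2−P-1 = (190, -65, +0.14); P-3−P-1 = (-35, -50, +0.74).
Determinant of the coordinate differences = 190·(-50) − (-35)·(-65) = -11775.
∂h/∂x = [(+0.14)·(-50) − (+0.74)·(-65)] / -11775 = -0.003490
∂h/∂y = [190·(+0.74) − (-35)·(+0.14)] / -11775 = -0.01236
h(335, 125) = 586.16 + (-0.003490)·(275) + (-0.01236)·(-5) = 586.16 -0.960 +0.062 = 585.262 ft.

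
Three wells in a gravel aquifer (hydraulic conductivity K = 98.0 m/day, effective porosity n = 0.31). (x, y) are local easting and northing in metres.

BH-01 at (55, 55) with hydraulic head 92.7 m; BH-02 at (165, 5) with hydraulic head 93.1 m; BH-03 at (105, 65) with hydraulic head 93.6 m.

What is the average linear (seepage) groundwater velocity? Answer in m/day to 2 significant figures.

Differences from BH-01: to BH-02 (Δx, Δy, Δh) = (110, -50, +0.4); to BH-03 = (50, 10, +0.9).
Determinant of the coordinate differences = 110·10 − 50·(-50) = 3600.
∂h/∂x = [(+0.4)·10 − (+0.9)·(-50)] / 3600 = +0.01361
∂h/∂y = [110·(+0.9) − 50·(+0.4)] / 3600 = +0.02194
|∇h| = √(0.01361² + 0.02194²) = 0.02582
Seepage velocity v = K·i/n = 98.0 × 0.02582 / 0.31 = 8.162 m/day.

8.2 m/day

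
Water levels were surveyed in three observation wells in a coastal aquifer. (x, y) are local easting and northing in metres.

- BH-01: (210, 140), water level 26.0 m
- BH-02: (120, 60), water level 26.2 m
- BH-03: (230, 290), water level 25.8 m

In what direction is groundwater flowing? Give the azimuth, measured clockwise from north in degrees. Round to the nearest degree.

Taking BH-01 as reference: BH-02−BH-01 = (-90, -80, +0.2); BH-03−BH-01 = (20, 150, -0.2).
Solve a·Δx + b·Δy = Δh: det = (-90)·150 − 20·(-80) = -11900.
∂h/∂x = [(+0.2)·150 − (-0.2)·(-80)] / -11900 = -0.001176
∂h/∂y = [(-90)·(-0.2) − 20·(+0.2)] / -11900 = -0.001176
Flow direction (−∇h) has components (+0.001176 E, +0.001176 N).
Azimuth = atan2(E, N) = atan2(+0.001176, +0.001176) = 45.0° ≈ 045°.

045°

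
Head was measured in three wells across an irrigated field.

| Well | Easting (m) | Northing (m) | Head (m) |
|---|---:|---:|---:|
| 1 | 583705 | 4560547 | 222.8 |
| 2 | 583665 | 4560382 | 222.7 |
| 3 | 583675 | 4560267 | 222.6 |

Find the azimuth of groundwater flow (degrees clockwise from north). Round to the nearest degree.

Differences from 1: to 2 (Δx, Δy, Δh) = (-40, -165, -0.1); to 3 = (-30, -280, -0.2).
Solve a·Δx + b·Δy = Δh: det = (-40)·(-280) − (-30)·(-165) = 6250.
∂h/∂x = [(-0.1)·(-280) − (-0.2)·(-165)] / 6250 = -0.0008000
∂h/∂y = [(-40)·(-0.2) − (-30)·(-0.1)] / 6250 = +0.0008000
Flow direction (−∇h) has components (+0.0008000 E, -0.0008000 N).
Azimuth = atan2(E, N) = atan2(+0.0008000, -0.0008000) = 135.0° ≈ 135°.

135°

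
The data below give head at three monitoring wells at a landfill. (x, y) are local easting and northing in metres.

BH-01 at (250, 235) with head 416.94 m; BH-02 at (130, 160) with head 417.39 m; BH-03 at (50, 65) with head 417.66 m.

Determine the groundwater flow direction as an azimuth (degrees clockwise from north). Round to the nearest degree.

099°

Three-point gradient (reference BH-01): Δ to BH-02 = (-120, -75, +0.45), Δ to BH-03 = (-200, -170, +0.72).
∂h/∂x = -0.004167, ∂h/∂y = +0.0006667 (det = 5400).
Flow direction (−∇h) has components (+0.004167 E, -0.0006667 N).
Azimuth = atan2(E, N) = atan2(+0.004167, -0.0006667) = 99.1° ≈ 099°.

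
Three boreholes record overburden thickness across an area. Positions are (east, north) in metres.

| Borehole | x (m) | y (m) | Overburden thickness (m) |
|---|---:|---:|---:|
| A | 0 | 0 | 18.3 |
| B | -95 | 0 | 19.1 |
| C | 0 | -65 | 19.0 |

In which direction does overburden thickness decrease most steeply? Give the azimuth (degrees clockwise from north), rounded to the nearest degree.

038°

∂d/∂x = (19.1 − 18.3) / (-95 − 0) = -0.008421
∂d/∂y = (19.0 − 18.3) / (-65 − 0) = -0.01077
Steepest decrease is along −∇f: components (+0.008421 E, +0.01077 N).
Azimuth = atan2(+0.008421, +0.01077) = 38.0° ≈ 038°.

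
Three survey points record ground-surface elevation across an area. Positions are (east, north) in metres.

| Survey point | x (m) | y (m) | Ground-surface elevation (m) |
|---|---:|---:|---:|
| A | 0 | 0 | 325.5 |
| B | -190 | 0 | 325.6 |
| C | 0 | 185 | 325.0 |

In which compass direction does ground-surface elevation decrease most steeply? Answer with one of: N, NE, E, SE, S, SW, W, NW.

∂z/∂x = (325.6 − 325.5) / (-190 − 0) = -0.0005263
∂z/∂y = (325.0 − 325.5) / (185 − 0) = -0.002703
Steepest decrease is along −∇f = (+0.0005263 E, +0.002703 N) → north.

N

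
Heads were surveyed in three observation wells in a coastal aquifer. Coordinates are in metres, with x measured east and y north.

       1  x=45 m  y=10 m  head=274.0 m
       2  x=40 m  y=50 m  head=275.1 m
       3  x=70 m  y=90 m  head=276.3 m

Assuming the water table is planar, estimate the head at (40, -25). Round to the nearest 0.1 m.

273.0 m

With h = a·x + b·y + c and 1 as origin, the differences give:
  (-5)·a + 40·b = +1.1
  25·a + 80·b = +2.3
Eliminate b (×80 and ×40, subtract): -1400·a = -4.00 → a = ∂h/∂x = +0.002857
Back-substitute: b = ∂h/∂y = +0.02786.
h(40, -25) = 274.0 + (+0.002857)·(-5) + (+0.02786)·(-35) = 274.0 -0.014 -0.975 = 273.011 m.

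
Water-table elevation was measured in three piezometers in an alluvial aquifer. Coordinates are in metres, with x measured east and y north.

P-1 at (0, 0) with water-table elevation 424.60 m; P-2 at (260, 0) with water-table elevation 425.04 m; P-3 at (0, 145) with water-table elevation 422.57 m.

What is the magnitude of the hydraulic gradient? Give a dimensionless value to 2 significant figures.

0.014

∂h/∂x = (425.04 − 424.60) / (260 − 0) = +0.001692
∂h/∂y = (422.57 − 424.60) / (145 − 0) = -0.01400
|∇h| = √(0.001692² + -0.01400²) = 0.0141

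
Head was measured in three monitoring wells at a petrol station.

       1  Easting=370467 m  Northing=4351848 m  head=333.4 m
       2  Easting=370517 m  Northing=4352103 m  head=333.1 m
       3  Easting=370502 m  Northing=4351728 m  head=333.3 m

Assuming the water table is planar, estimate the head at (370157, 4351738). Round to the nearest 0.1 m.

334.7 m

Taking 1 as reference: 2−1 = (50, 255, -0.3); 3−1 = (35, -120, -0.1).
Solve a·Δx + b·Δy = Δh: det = 50·(-120) − 35·255 = -14925.
∂h/∂x = [(-0.3)·(-120) − (-0.1)·255] / -14925 = -0.004121
∂h/∂y = [50·(-0.1) − 35·(-0.3)] / -14925 = -0.0003685
h(370157, 4351738) = 333.4 + (-0.004121)·(-310) + (-0.0003685)·(-110) = 333.4 +1.277 +0.041 = 334.718 m.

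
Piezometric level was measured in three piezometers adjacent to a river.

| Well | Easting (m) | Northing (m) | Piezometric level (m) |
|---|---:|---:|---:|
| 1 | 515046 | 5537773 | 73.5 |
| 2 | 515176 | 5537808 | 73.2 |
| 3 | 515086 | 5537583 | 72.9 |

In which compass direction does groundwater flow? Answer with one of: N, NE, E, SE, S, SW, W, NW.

SE

With h = a·x + b·y + c and 1 as origin, the differences give:
  130·a + 35·b = -0.3
  40·a + (-190)·b = -0.6
Eliminate b (×(-190) and ×35, subtract): -26100·a = 78.00 → a = ∂h/∂x = -0.002989
Back-substitute: b = ∂h/∂y = +0.002529.
Flow = −∇h = (+0.002989 east, -0.002529 north), which points southeast.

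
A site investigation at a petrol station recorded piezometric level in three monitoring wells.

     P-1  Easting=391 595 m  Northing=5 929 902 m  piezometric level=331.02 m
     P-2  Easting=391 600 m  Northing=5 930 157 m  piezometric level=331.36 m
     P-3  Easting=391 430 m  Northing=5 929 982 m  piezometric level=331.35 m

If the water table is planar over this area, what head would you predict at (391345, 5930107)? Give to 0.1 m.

331.6 m

With h = a·x + b·y + c and P-1 as origin, the differences give:
  5·a + 255·b = +0.34
  (-165)·a + 80·b = +0.33
Eliminate b (×80 and ×255, subtract): 42475·a = -56.950 → a = ∂h/∂x = -0.001341
Back-substitute: b = ∂h/∂y = +0.001360.
h(391345, 5930107) = 331.02 + (-0.001341)·(-250) + (+0.001360)·(205) = 331.02 +0.335 +0.279 = 331.634 m.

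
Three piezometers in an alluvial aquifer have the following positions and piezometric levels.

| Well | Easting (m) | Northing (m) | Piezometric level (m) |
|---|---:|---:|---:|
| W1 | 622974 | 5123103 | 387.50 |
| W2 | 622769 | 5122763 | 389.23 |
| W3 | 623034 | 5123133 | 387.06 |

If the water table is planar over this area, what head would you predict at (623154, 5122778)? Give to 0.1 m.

386.6 m

Taking W1 as reference: W2−W1 = (-205, -340, +1.73); W3−W1 = (60, 30, -0.44).
Determinant of the coordinate differences = (-205)·30 − 60·(-340) = 14250.
∂h/∂x = [(+1.73)·30 − (-0.44)·(-340)] / 14250 = -0.006856
∂h/∂y = [(-205)·(-0.44) − 60·(+1.73)] / 14250 = -0.0009544
h(623154, 5122778) = 387.50 + (-0.006856)·(180) + (-0.0009544)·(-325) = 387.50 -1.234 +0.310 = 386.576 m.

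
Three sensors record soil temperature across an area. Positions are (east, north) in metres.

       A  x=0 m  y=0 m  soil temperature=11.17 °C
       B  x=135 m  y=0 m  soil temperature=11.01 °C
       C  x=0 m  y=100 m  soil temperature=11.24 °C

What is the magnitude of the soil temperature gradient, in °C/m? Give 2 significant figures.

∂T/∂x = (11.01 − 11.17) / (135 − 0) = -0.001185
∂T/∂y = (11.24 − 11.17) / (100 − 0) = +0.0007000
|∇f| = √(-0.001185² + 0.0007000²) = 0.001376 °C/m

0.0014 °C/m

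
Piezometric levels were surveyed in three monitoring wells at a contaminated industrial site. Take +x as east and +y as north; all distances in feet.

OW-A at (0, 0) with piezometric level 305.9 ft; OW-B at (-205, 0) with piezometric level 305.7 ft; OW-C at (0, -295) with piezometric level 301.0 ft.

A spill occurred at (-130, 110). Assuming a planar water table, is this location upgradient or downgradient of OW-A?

∂h/∂x = (305.7 − 305.9) / (-205 − 0) = +0.0009756
∂h/∂y = (301.0 − 305.9) / (-295 − 0) = +0.01661
Head at (-130, 110) = 305.9 + (+0.0009756)·(-130) + (+0.01661)·(110) = 307.60 ft.
That is higher than the 305.9 ft at OW-A, so the point is upgradient.

upgradient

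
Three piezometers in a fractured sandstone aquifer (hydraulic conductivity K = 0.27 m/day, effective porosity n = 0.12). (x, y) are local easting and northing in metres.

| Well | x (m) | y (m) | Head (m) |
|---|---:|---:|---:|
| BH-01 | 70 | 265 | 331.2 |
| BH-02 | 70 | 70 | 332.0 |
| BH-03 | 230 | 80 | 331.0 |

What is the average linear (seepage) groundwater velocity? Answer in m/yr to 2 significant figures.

Taking BH-01 as reference: BH-02−BH-01 = (0, -195, +0.8); BH-03−BH-01 = (160, -185, -0.2).
Determinant of the coordinate differences = 0·(-185) − 160·(-195) = 31200.
∂h/∂x = [(+0.8)·(-185) − (-0.2)·(-195)] / 31200 = -0.005994
∂h/∂y = [0·(-0.2) − 160·(+0.8)] / 31200 = -0.004103
|∇h| = √(-0.005994² + -0.004103²) = 0.007264
Seepage velocity v = K·i/n = 0.27 × 0.007264 / 0.12 = 0.01634 m/day = 5.968 m/yr.

6.0 m/yr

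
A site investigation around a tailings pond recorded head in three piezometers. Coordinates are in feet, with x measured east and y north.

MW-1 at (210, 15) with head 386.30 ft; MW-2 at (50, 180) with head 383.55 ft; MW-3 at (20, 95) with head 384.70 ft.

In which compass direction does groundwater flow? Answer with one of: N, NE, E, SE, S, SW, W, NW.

N

Taking MW-1 as reference: MW-2−MW-1 = (-160, 165, -2.75); MW-3−MW-1 = (-190, 80, -1.60).
Determinant of the coordinate differences = (-160)·80 − (-190)·165 = 18550.
∂h/∂x = [(-2.75)·80 − (-1.60)·165] / 18550 = +0.002372
∂h/∂y = [(-160)·(-1.60) − (-190)·(-2.75)] / 18550 = -0.01437
Flow = −∇h = (-0.002372 east, +0.01437 north), which points north.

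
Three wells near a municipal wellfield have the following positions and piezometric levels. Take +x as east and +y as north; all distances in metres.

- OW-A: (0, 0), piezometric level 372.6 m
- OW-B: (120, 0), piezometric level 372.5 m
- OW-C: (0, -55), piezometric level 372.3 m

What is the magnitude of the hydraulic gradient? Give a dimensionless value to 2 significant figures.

∂h/∂x = (372.5 − 372.6) / (120 − 0) = -0.0008333
∂h/∂y = (372.3 − 372.6) / (-55 − 0) = +0.005455
|∇h| = √(-0.0008333² + 0.005455²) = 0.005518

0.0055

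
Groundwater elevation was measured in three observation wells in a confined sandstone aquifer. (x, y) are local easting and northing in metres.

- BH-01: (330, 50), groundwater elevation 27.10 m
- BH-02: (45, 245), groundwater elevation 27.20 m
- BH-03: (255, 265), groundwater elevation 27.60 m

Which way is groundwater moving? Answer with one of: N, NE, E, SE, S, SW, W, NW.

SW

Taking BH-01 as reference: BH-02−BH-01 = (-285, 195, +0.10); BH-03−BH-01 = (-75, 215, +0.50).
Determinant of the coordinate differences = (-285)·215 − (-75)·195 = -46650.
∂h/∂x = [(+0.10)·215 − (+0.50)·195] / -46650 = +0.001629
∂h/∂y = [(-285)·(+0.50) − (-75)·(+0.10)] / -46650 = +0.002894
Flow = −∇h = (-0.001629 east, -0.002894 north), which points southwest.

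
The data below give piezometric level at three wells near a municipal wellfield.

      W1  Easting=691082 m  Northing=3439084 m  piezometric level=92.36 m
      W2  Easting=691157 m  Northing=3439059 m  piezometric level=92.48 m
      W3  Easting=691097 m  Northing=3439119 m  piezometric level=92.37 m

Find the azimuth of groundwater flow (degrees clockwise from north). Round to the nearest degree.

283°

Taking W1 as reference: W2−W1 = (75, -25, +0.12); W3−W1 = (15, 35, +0.01).
Solve a·Δx + b·Δy = Δh: det = 75·35 − 15·(-25) = 3000.
∂h/∂x = [(+0.12)·35 − (+0.01)·(-25)] / 3000 = +0.001483
∂h/∂y = [75·(+0.01) − 15·(+0.12)] / 3000 = -0.0003500
Flow direction (−∇h) has components (-0.001483 E, +0.0003500 N).
Azimuth = atan2(E, N) = atan2(-0.001483, +0.0003500) = 283.3° ≈ 283°.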